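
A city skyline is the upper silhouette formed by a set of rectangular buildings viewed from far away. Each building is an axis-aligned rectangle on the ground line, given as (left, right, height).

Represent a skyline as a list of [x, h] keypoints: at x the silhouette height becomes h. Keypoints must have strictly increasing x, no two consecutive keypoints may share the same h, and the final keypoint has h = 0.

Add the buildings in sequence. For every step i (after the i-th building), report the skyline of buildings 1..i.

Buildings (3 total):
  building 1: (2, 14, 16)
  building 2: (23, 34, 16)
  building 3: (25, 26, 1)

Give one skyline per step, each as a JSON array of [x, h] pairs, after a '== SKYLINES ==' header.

== SKYLINES ==
[[2,16],[14,0]]
[[2,16],[14,0],[23,16],[34,0]]
[[2,16],[14,0],[23,16],[34,0]]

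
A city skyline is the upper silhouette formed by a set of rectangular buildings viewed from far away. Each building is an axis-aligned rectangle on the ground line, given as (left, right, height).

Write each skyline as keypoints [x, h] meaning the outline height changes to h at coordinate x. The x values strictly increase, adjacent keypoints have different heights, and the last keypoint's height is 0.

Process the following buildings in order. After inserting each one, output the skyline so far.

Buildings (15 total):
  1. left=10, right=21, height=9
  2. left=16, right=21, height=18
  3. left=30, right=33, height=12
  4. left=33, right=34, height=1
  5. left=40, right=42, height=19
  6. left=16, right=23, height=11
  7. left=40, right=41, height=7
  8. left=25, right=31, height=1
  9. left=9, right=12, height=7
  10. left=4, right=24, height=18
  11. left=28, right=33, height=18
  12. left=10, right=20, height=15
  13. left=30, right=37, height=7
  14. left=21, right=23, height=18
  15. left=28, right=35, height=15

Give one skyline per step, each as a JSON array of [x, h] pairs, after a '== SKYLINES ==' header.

== SKYLINES ==
[[10,9],[21,0]]
[[10,9],[16,18],[21,0]]
[[10,9],[16,18],[21,0],[30,12],[33,0]]
[[10,9],[16,18],[21,0],[30,12],[33,1],[34,0]]
[[10,9],[16,18],[21,0],[30,12],[33,1],[34,0],[40,19],[42,0]]
[[10,9],[16,18],[21,11],[23,0],[30,12],[33,1],[34,0],[40,19],[42,0]]
[[10,9],[16,18],[21,11],[23,0],[30,12],[33,1],[34,0],[40,19],[42,0]]
[[10,9],[16,18],[21,11],[23,0],[25,1],[30,12],[33,1],[34,0],[40,19],[42,0]]
[[9,7],[10,9],[16,18],[21,11],[23,0],[25,1],[30,12],[33,1],[34,0],[40,19],[42,0]]
[[4,18],[24,0],[25,1],[30,12],[33,1],[34,0],[40,19],[42,0]]
[[4,18],[24,0],[25,1],[28,18],[33,1],[34,0],[40,19],[42,0]]
[[4,18],[24,0],[25,1],[28,18],[33,1],[34,0],[40,19],[42,0]]
[[4,18],[24,0],[25,1],[28,18],[33,7],[37,0],[40,19],[42,0]]
[[4,18],[24,0],[25,1],[28,18],[33,7],[37,0],[40,19],[42,0]]
[[4,18],[24,0],[25,1],[28,18],[33,15],[35,7],[37,0],[40,19],[42,0]]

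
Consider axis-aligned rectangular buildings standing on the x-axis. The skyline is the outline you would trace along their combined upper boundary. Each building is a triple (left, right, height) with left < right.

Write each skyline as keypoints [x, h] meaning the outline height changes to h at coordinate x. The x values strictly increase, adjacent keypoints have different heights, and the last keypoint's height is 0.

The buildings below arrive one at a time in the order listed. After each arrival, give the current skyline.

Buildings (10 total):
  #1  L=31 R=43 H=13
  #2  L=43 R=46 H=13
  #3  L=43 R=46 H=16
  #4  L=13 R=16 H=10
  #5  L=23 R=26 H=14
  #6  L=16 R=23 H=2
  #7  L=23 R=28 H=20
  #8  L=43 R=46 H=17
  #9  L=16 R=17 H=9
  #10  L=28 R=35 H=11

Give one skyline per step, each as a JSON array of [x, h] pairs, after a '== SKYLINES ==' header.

== SKYLINES ==
[[31,13],[43,0]]
[[31,13],[46,0]]
[[31,13],[43,16],[46,0]]
[[13,10],[16,0],[31,13],[43,16],[46,0]]
[[13,10],[16,0],[23,14],[26,0],[31,13],[43,16],[46,0]]
[[13,10],[16,2],[23,14],[26,0],[31,13],[43,16],[46,0]]
[[13,10],[16,2],[23,20],[28,0],[31,13],[43,16],[46,0]]
[[13,10],[16,2],[23,20],[28,0],[31,13],[43,17],[46,0]]
[[13,10],[16,9],[17,2],[23,20],[28,0],[31,13],[43,17],[46,0]]
[[13,10],[16,9],[17,2],[23,20],[28,11],[31,13],[43,17],[46,0]]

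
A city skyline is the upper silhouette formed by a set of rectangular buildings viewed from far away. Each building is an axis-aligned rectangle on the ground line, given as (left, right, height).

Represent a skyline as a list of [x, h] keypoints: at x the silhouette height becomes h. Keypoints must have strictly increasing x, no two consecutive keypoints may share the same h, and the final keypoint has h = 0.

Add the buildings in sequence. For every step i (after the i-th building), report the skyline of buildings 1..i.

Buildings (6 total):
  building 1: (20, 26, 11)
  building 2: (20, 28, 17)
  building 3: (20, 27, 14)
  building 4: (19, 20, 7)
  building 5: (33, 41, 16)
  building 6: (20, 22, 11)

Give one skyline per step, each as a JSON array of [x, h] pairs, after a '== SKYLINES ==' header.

== SKYLINES ==
[[20,11],[26,0]]
[[20,17],[28,0]]
[[20,17],[28,0]]
[[19,7],[20,17],[28,0]]
[[19,7],[20,17],[28,0],[33,16],[41,0]]
[[19,7],[20,17],[28,0],[33,16],[41,0]]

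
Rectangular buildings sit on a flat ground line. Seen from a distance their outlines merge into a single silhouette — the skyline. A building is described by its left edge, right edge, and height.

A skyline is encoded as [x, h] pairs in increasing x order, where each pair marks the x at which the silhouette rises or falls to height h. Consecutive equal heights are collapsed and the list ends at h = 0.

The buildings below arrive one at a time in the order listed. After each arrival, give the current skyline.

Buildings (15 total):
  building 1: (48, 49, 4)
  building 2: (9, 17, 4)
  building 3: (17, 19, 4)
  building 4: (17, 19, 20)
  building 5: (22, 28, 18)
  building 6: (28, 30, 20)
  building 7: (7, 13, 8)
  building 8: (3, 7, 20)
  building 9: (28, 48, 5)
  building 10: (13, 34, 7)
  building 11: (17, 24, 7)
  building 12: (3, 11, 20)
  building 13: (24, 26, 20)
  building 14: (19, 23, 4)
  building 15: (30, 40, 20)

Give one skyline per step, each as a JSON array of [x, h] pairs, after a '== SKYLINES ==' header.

== SKYLINES ==
[[48,4],[49,0]]
[[9,4],[17,0],[48,4],[49,0]]
[[9,4],[19,0],[48,4],[49,0]]
[[9,4],[17,20],[19,0],[48,4],[49,0]]
[[9,4],[17,20],[19,0],[22,18],[28,0],[48,4],[49,0]]
[[9,4],[17,20],[19,0],[22,18],[28,20],[30,0],[48,4],[49,0]]
[[7,8],[13,4],[17,20],[19,0],[22,18],[28,20],[30,0],[48,4],[49,0]]
[[3,20],[7,8],[13,4],[17,20],[19,0],[22,18],[28,20],[30,0],[48,4],[49,0]]
[[3,20],[7,8],[13,4],[17,20],[19,0],[22,18],[28,20],[30,5],[48,4],[49,0]]
[[3,20],[7,8],[13,7],[17,20],[19,7],[22,18],[28,20],[30,7],[34,5],[48,4],[49,0]]
[[3,20],[7,8],[13,7],[17,20],[19,7],[22,18],[28,20],[30,7],[34,5],[48,4],[49,0]]
[[3,20],[11,8],[13,7],[17,20],[19,7],[22,18],[28,20],[30,7],[34,5],[48,4],[49,0]]
[[3,20],[11,8],[13,7],[17,20],[19,7],[22,18],[24,20],[26,18],[28,20],[30,7],[34,5],[48,4],[49,0]]
[[3,20],[11,8],[13,7],[17,20],[19,7],[22,18],[24,20],[26,18],[28,20],[30,7],[34,5],[48,4],[49,0]]
[[3,20],[11,8],[13,7],[17,20],[19,7],[22,18],[24,20],[26,18],[28,20],[40,5],[48,4],[49,0]]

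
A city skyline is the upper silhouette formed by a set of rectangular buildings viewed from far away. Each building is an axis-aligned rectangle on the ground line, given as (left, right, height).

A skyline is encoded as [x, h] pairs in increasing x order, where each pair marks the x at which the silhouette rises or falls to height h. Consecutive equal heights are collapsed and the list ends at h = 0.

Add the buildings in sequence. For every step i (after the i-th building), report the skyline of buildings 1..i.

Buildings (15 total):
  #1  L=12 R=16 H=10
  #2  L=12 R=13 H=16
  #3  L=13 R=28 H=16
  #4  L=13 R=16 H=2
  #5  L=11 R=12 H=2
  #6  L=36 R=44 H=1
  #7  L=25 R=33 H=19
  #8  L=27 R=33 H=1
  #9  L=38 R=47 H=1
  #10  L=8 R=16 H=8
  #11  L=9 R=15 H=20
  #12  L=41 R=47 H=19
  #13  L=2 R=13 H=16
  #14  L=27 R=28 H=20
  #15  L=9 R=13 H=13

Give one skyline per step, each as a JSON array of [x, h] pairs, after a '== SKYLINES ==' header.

== SKYLINES ==
[[12,10],[16,0]]
[[12,16],[13,10],[16,0]]
[[12,16],[28,0]]
[[12,16],[28,0]]
[[11,2],[12,16],[28,0]]
[[11,2],[12,16],[28,0],[36,1],[44,0]]
[[11,2],[12,16],[25,19],[33,0],[36,1],[44,0]]
[[11,2],[12,16],[25,19],[33,0],[36,1],[44,0]]
[[11,2],[12,16],[25,19],[33,0],[36,1],[47,0]]
[[8,8],[12,16],[25,19],[33,0],[36,1],[47,0]]
[[8,8],[9,20],[15,16],[25,19],[33,0],[36,1],[47,0]]
[[8,8],[9,20],[15,16],[25,19],[33,0],[36,1],[41,19],[47,0]]
[[2,16],[9,20],[15,16],[25,19],[33,0],[36,1],[41,19],[47,0]]
[[2,16],[9,20],[15,16],[25,19],[27,20],[28,19],[33,0],[36,1],[41,19],[47,0]]
[[2,16],[9,20],[15,16],[25,19],[27,20],[28,19],[33,0],[36,1],[41,19],[47,0]]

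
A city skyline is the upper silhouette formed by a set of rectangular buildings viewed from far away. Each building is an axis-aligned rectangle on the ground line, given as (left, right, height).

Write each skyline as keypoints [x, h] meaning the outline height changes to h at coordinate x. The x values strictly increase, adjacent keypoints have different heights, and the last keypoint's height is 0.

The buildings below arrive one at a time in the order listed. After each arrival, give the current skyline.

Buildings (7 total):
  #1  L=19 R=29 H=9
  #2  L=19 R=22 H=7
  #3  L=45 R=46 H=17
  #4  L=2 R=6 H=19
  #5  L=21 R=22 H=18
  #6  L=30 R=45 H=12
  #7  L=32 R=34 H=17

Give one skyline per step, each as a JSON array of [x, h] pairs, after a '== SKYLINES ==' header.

== SKYLINES ==
[[19,9],[29,0]]
[[19,9],[29,0]]
[[19,9],[29,0],[45,17],[46,0]]
[[2,19],[6,0],[19,9],[29,0],[45,17],[46,0]]
[[2,19],[6,0],[19,9],[21,18],[22,9],[29,0],[45,17],[46,0]]
[[2,19],[6,0],[19,9],[21,18],[22,9],[29,0],[30,12],[45,17],[46,0]]
[[2,19],[6,0],[19,9],[21,18],[22,9],[29,0],[30,12],[32,17],[34,12],[45,17],[46,0]]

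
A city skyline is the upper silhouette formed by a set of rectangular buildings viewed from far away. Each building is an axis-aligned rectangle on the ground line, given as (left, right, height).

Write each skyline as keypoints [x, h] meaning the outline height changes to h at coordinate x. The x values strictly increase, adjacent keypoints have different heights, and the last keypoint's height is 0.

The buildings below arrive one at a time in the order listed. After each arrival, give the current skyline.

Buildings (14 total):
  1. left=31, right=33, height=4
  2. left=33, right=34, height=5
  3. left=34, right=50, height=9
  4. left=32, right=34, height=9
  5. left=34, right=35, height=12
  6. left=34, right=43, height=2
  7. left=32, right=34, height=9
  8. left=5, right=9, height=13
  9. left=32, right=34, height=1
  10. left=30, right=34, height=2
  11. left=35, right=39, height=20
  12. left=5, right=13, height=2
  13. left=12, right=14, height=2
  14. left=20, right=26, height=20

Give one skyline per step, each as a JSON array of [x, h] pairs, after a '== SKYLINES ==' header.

== SKYLINES ==
[[31,4],[33,0]]
[[31,4],[33,5],[34,0]]
[[31,4],[33,5],[34,9],[50,0]]
[[31,4],[32,9],[50,0]]
[[31,4],[32,9],[34,12],[35,9],[50,0]]
[[31,4],[32,9],[34,12],[35,9],[50,0]]
[[31,4],[32,9],[34,12],[35,9],[50,0]]
[[5,13],[9,0],[31,4],[32,9],[34,12],[35,9],[50,0]]
[[5,13],[9,0],[31,4],[32,9],[34,12],[35,9],[50,0]]
[[5,13],[9,0],[30,2],[31,4],[32,9],[34,12],[35,9],[50,0]]
[[5,13],[9,0],[30,2],[31,4],[32,9],[34,12],[35,20],[39,9],[50,0]]
[[5,13],[9,2],[13,0],[30,2],[31,4],[32,9],[34,12],[35,20],[39,9],[50,0]]
[[5,13],[9,2],[14,0],[30,2],[31,4],[32,9],[34,12],[35,20],[39,9],[50,0]]
[[5,13],[9,2],[14,0],[20,20],[26,0],[30,2],[31,4],[32,9],[34,12],[35,20],[39,9],[50,0]]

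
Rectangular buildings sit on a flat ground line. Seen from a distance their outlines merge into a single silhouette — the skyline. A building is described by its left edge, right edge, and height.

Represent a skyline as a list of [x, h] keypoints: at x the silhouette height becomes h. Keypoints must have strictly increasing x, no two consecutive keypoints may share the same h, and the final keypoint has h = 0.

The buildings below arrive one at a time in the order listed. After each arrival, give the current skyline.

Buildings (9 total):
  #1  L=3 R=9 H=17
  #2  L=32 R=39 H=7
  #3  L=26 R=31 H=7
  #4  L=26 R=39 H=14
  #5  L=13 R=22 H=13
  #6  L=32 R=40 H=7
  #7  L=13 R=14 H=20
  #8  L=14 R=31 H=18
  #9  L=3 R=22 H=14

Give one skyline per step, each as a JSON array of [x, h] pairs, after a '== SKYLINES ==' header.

== SKYLINES ==
[[3,17],[9,0]]
[[3,17],[9,0],[32,7],[39,0]]
[[3,17],[9,0],[26,7],[31,0],[32,7],[39,0]]
[[3,17],[9,0],[26,14],[39,0]]
[[3,17],[9,0],[13,13],[22,0],[26,14],[39,0]]
[[3,17],[9,0],[13,13],[22,0],[26,14],[39,7],[40,0]]
[[3,17],[9,0],[13,20],[14,13],[22,0],[26,14],[39,7],[40,0]]
[[3,17],[9,0],[13,20],[14,18],[31,14],[39,7],[40,0]]
[[3,17],[9,14],[13,20],[14,18],[31,14],[39,7],[40,0]]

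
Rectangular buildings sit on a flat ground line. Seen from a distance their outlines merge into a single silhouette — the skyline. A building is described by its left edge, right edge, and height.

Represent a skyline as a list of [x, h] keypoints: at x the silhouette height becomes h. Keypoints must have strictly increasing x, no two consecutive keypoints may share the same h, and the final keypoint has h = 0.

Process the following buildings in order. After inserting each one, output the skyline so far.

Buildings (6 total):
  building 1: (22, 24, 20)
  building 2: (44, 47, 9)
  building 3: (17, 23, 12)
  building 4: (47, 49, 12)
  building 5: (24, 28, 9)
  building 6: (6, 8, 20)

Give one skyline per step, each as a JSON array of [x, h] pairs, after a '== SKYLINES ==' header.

== SKYLINES ==
[[22,20],[24,0]]
[[22,20],[24,0],[44,9],[47,0]]
[[17,12],[22,20],[24,0],[44,9],[47,0]]
[[17,12],[22,20],[24,0],[44,9],[47,12],[49,0]]
[[17,12],[22,20],[24,9],[28,0],[44,9],[47,12],[49,0]]
[[6,20],[8,0],[17,12],[22,20],[24,9],[28,0],[44,9],[47,12],[49,0]]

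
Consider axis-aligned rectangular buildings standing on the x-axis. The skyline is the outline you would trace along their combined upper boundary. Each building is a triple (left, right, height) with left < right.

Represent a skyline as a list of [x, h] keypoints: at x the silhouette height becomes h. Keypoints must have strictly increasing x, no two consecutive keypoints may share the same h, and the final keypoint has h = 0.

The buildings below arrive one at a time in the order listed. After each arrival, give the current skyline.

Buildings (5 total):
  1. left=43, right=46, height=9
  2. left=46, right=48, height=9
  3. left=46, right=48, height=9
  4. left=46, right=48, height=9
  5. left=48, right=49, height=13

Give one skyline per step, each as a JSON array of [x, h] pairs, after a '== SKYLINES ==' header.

== SKYLINES ==
[[43,9],[46,0]]
[[43,9],[48,0]]
[[43,9],[48,0]]
[[43,9],[48,0]]
[[43,9],[48,13],[49,0]]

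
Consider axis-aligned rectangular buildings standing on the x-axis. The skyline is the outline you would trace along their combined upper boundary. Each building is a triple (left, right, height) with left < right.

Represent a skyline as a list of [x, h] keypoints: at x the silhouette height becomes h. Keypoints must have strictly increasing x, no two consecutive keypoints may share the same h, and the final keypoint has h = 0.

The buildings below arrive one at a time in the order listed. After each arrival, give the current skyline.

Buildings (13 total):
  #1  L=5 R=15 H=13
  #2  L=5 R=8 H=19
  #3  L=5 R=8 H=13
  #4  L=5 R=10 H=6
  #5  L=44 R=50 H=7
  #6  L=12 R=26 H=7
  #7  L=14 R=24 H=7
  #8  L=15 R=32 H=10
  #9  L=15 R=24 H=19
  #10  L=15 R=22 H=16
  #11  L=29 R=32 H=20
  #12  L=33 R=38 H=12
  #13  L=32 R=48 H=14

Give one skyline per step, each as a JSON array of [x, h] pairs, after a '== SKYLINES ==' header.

== SKYLINES ==
[[5,13],[15,0]]
[[5,19],[8,13],[15,0]]
[[5,19],[8,13],[15,0]]
[[5,19],[8,13],[15,0]]
[[5,19],[8,13],[15,0],[44,7],[50,0]]
[[5,19],[8,13],[15,7],[26,0],[44,7],[50,0]]
[[5,19],[8,13],[15,7],[26,0],[44,7],[50,0]]
[[5,19],[8,13],[15,10],[32,0],[44,7],[50,0]]
[[5,19],[8,13],[15,19],[24,10],[32,0],[44,7],[50,0]]
[[5,19],[8,13],[15,19],[24,10],[32,0],[44,7],[50,0]]
[[5,19],[8,13],[15,19],[24,10],[29,20],[32,0],[44,7],[50,0]]
[[5,19],[8,13],[15,19],[24,10],[29,20],[32,0],[33,12],[38,0],[44,7],[50,0]]
[[5,19],[8,13],[15,19],[24,10],[29,20],[32,14],[48,7],[50,0]]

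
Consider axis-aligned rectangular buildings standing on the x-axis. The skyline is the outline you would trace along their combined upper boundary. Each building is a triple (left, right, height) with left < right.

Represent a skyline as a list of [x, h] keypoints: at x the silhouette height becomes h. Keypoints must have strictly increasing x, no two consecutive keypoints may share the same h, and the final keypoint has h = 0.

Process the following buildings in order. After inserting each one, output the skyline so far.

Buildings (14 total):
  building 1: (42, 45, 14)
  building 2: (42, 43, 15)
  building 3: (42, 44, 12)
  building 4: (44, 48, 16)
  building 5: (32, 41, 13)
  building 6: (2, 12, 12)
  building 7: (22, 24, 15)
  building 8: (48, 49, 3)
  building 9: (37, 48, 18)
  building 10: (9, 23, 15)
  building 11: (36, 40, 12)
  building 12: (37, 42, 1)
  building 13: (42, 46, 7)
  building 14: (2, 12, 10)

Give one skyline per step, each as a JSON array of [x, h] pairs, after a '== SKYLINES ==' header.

== SKYLINES ==
[[42,14],[45,0]]
[[42,15],[43,14],[45,0]]
[[42,15],[43,14],[45,0]]
[[42,15],[43,14],[44,16],[48,0]]
[[32,13],[41,0],[42,15],[43,14],[44,16],[48,0]]
[[2,12],[12,0],[32,13],[41,0],[42,15],[43,14],[44,16],[48,0]]
[[2,12],[12,0],[22,15],[24,0],[32,13],[41,0],[42,15],[43,14],[44,16],[48,0]]
[[2,12],[12,0],[22,15],[24,0],[32,13],[41,0],[42,15],[43,14],[44,16],[48,3],[49,0]]
[[2,12],[12,0],[22,15],[24,0],[32,13],[37,18],[48,3],[49,0]]
[[2,12],[9,15],[24,0],[32,13],[37,18],[48,3],[49,0]]
[[2,12],[9,15],[24,0],[32,13],[37,18],[48,3],[49,0]]
[[2,12],[9,15],[24,0],[32,13],[37,18],[48,3],[49,0]]
[[2,12],[9,15],[24,0],[32,13],[37,18],[48,3],[49,0]]
[[2,12],[9,15],[24,0],[32,13],[37,18],[48,3],[49,0]]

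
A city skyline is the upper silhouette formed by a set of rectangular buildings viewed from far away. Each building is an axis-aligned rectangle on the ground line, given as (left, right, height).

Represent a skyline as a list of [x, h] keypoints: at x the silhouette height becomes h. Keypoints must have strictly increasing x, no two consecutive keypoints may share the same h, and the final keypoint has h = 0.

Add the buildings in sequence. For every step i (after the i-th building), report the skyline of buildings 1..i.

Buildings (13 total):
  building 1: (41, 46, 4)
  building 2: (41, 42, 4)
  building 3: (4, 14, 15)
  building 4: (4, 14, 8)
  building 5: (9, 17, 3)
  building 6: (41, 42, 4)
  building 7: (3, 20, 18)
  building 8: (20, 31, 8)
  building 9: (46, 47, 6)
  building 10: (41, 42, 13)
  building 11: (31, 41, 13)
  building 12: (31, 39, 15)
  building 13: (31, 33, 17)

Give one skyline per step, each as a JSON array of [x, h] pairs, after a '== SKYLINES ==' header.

== SKYLINES ==
[[41,4],[46,0]]
[[41,4],[46,0]]
[[4,15],[14,0],[41,4],[46,0]]
[[4,15],[14,0],[41,4],[46,0]]
[[4,15],[14,3],[17,0],[41,4],[46,0]]
[[4,15],[14,3],[17,0],[41,4],[46,0]]
[[3,18],[20,0],[41,4],[46,0]]
[[3,18],[20,8],[31,0],[41,4],[46,0]]
[[3,18],[20,8],[31,0],[41,4],[46,6],[47,0]]
[[3,18],[20,8],[31,0],[41,13],[42,4],[46,6],[47,0]]
[[3,18],[20,8],[31,13],[42,4],[46,6],[47,0]]
[[3,18],[20,8],[31,15],[39,13],[42,4],[46,6],[47,0]]
[[3,18],[20,8],[31,17],[33,15],[39,13],[42,4],[46,6],[47,0]]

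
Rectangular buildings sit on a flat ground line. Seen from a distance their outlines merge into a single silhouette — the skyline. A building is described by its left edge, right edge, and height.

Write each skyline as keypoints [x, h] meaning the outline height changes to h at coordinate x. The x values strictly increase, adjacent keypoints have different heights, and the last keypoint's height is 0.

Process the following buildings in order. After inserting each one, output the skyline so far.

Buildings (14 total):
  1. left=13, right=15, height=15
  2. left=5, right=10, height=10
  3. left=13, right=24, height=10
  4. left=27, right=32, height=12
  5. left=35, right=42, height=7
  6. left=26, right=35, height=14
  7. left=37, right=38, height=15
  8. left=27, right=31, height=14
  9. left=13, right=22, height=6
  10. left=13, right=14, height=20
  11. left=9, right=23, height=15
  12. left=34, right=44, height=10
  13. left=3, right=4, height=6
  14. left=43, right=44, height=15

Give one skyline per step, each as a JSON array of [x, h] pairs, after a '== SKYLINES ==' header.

== SKYLINES ==
[[13,15],[15,0]]
[[5,10],[10,0],[13,15],[15,0]]
[[5,10],[10,0],[13,15],[15,10],[24,0]]
[[5,10],[10,0],[13,15],[15,10],[24,0],[27,12],[32,0]]
[[5,10],[10,0],[13,15],[15,10],[24,0],[27,12],[32,0],[35,7],[42,0]]
[[5,10],[10,0],[13,15],[15,10],[24,0],[26,14],[35,7],[42,0]]
[[5,10],[10,0],[13,15],[15,10],[24,0],[26,14],[35,7],[37,15],[38,7],[42,0]]
[[5,10],[10,0],[13,15],[15,10],[24,0],[26,14],[35,7],[37,15],[38,7],[42,0]]
[[5,10],[10,0],[13,15],[15,10],[24,0],[26,14],[35,7],[37,15],[38,7],[42,0]]
[[5,10],[10,0],[13,20],[14,15],[15,10],[24,0],[26,14],[35,7],[37,15],[38,7],[42,0]]
[[5,10],[9,15],[13,20],[14,15],[23,10],[24,0],[26,14],[35,7],[37,15],[38,7],[42,0]]
[[5,10],[9,15],[13,20],[14,15],[23,10],[24,0],[26,14],[35,10],[37,15],[38,10],[44,0]]
[[3,6],[4,0],[5,10],[9,15],[13,20],[14,15],[23,10],[24,0],[26,14],[35,10],[37,15],[38,10],[44,0]]
[[3,6],[4,0],[5,10],[9,15],[13,20],[14,15],[23,10],[24,0],[26,14],[35,10],[37,15],[38,10],[43,15],[44,0]]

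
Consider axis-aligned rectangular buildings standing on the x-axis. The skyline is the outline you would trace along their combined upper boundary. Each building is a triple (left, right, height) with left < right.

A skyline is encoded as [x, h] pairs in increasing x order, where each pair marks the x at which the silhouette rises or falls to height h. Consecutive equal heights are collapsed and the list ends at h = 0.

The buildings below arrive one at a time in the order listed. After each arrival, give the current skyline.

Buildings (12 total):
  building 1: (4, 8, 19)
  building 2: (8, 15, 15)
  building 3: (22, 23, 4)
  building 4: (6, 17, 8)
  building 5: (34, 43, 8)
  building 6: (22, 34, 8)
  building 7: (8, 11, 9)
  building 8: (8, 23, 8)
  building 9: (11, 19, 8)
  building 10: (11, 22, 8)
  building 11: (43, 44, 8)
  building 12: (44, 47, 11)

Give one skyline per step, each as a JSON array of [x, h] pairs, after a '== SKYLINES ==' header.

== SKYLINES ==
[[4,19],[8,0]]
[[4,19],[8,15],[15,0]]
[[4,19],[8,15],[15,0],[22,4],[23,0]]
[[4,19],[8,15],[15,8],[17,0],[22,4],[23,0]]
[[4,19],[8,15],[15,8],[17,0],[22,4],[23,0],[34,8],[43,0]]
[[4,19],[8,15],[15,8],[17,0],[22,8],[43,0]]
[[4,19],[8,15],[15,8],[17,0],[22,8],[43,0]]
[[4,19],[8,15],[15,8],[43,0]]
[[4,19],[8,15],[15,8],[43,0]]
[[4,19],[8,15],[15,8],[43,0]]
[[4,19],[8,15],[15,8],[44,0]]
[[4,19],[8,15],[15,8],[44,11],[47,0]]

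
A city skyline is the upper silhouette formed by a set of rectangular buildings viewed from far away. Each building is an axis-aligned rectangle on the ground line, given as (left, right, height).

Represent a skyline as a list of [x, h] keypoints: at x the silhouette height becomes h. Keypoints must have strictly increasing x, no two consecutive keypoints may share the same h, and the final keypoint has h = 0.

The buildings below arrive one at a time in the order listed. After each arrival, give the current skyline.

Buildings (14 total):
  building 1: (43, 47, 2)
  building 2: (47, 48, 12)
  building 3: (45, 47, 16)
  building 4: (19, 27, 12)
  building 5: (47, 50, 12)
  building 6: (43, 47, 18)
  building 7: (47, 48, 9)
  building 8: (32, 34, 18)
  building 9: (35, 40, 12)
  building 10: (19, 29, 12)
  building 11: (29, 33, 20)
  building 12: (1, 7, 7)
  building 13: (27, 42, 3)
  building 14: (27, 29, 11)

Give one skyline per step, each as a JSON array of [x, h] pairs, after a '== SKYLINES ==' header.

== SKYLINES ==
[[43,2],[47,0]]
[[43,2],[47,12],[48,0]]
[[43,2],[45,16],[47,12],[48,0]]
[[19,12],[27,0],[43,2],[45,16],[47,12],[48,0]]
[[19,12],[27,0],[43,2],[45,16],[47,12],[50,0]]
[[19,12],[27,0],[43,18],[47,12],[50,0]]
[[19,12],[27,0],[43,18],[47,12],[50,0]]
[[19,12],[27,0],[32,18],[34,0],[43,18],[47,12],[50,0]]
[[19,12],[27,0],[32,18],[34,0],[35,12],[40,0],[43,18],[47,12],[50,0]]
[[19,12],[29,0],[32,18],[34,0],[35,12],[40,0],[43,18],[47,12],[50,0]]
[[19,12],[29,20],[33,18],[34,0],[35,12],[40,0],[43,18],[47,12],[50,0]]
[[1,7],[7,0],[19,12],[29,20],[33,18],[34,0],[35,12],[40,0],[43,18],[47,12],[50,0]]
[[1,7],[7,0],[19,12],[29,20],[33,18],[34,3],[35,12],[40,3],[42,0],[43,18],[47,12],[50,0]]
[[1,7],[7,0],[19,12],[29,20],[33,18],[34,3],[35,12],[40,3],[42,0],[43,18],[47,12],[50,0]]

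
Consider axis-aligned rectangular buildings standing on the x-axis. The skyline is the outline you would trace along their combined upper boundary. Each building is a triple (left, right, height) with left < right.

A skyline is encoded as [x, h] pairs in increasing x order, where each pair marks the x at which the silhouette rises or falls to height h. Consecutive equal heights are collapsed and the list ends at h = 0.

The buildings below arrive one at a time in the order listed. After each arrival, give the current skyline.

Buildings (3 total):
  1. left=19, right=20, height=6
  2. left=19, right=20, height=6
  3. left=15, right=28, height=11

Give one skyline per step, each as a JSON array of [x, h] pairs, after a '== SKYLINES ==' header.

== SKYLINES ==
[[19,6],[20,0]]
[[19,6],[20,0]]
[[15,11],[28,0]]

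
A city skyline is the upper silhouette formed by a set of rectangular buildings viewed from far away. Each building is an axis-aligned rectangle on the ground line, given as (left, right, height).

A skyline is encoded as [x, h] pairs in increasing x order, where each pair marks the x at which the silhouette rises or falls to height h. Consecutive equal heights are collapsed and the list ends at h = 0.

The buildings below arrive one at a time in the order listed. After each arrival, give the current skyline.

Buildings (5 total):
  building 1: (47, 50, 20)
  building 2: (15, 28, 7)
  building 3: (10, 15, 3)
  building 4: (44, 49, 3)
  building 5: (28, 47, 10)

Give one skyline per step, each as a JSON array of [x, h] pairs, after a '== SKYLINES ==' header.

== SKYLINES ==
[[47,20],[50,0]]
[[15,7],[28,0],[47,20],[50,0]]
[[10,3],[15,7],[28,0],[47,20],[50,0]]
[[10,3],[15,7],[28,0],[44,3],[47,20],[50,0]]
[[10,3],[15,7],[28,10],[47,20],[50,0]]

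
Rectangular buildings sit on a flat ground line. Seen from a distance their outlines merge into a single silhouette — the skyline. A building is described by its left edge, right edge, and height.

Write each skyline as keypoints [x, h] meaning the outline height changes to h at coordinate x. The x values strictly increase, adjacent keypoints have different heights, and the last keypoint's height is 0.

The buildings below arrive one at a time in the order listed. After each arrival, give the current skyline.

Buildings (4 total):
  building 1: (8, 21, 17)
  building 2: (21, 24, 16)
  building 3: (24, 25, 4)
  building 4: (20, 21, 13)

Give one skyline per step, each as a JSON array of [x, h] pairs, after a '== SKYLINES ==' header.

== SKYLINES ==
[[8,17],[21,0]]
[[8,17],[21,16],[24,0]]
[[8,17],[21,16],[24,4],[25,0]]
[[8,17],[21,16],[24,4],[25,0]]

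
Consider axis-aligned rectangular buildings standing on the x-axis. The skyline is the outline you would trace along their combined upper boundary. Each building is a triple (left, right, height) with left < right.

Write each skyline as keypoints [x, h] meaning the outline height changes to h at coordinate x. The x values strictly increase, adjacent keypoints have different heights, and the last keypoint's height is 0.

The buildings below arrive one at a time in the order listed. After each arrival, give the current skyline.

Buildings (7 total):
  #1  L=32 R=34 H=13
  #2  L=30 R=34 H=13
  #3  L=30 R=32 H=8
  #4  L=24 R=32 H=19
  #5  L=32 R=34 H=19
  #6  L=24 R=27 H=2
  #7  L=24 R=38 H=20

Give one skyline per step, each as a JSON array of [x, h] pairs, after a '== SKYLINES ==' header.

== SKYLINES ==
[[32,13],[34,0]]
[[30,13],[34,0]]
[[30,13],[34,0]]
[[24,19],[32,13],[34,0]]
[[24,19],[34,0]]
[[24,19],[34,0]]
[[24,20],[38,0]]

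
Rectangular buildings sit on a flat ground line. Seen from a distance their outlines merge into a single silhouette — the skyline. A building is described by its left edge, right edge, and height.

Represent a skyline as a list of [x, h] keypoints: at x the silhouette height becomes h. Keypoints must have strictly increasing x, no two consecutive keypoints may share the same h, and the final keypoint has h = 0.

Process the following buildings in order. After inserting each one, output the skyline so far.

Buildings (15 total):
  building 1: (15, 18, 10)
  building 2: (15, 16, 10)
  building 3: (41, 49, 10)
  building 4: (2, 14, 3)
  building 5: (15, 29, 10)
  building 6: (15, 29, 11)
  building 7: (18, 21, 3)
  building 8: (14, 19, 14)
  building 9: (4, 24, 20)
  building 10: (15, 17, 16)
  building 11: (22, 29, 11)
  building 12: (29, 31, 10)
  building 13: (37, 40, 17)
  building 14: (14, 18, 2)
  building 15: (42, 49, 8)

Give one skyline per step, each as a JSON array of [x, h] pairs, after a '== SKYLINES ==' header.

== SKYLINES ==
[[15,10],[18,0]]
[[15,10],[18,0]]
[[15,10],[18,0],[41,10],[49,0]]
[[2,3],[14,0],[15,10],[18,0],[41,10],[49,0]]
[[2,3],[14,0],[15,10],[29,0],[41,10],[49,0]]
[[2,3],[14,0],[15,11],[29,0],[41,10],[49,0]]
[[2,3],[14,0],[15,11],[29,0],[41,10],[49,0]]
[[2,3],[14,14],[19,11],[29,0],[41,10],[49,0]]
[[2,3],[4,20],[24,11],[29,0],[41,10],[49,0]]
[[2,3],[4,20],[24,11],[29,0],[41,10],[49,0]]
[[2,3],[4,20],[24,11],[29,0],[41,10],[49,0]]
[[2,3],[4,20],[24,11],[29,10],[31,0],[41,10],[49,0]]
[[2,3],[4,20],[24,11],[29,10],[31,0],[37,17],[40,0],[41,10],[49,0]]
[[2,3],[4,20],[24,11],[29,10],[31,0],[37,17],[40,0],[41,10],[49,0]]
[[2,3],[4,20],[24,11],[29,10],[31,0],[37,17],[40,0],[41,10],[49,0]]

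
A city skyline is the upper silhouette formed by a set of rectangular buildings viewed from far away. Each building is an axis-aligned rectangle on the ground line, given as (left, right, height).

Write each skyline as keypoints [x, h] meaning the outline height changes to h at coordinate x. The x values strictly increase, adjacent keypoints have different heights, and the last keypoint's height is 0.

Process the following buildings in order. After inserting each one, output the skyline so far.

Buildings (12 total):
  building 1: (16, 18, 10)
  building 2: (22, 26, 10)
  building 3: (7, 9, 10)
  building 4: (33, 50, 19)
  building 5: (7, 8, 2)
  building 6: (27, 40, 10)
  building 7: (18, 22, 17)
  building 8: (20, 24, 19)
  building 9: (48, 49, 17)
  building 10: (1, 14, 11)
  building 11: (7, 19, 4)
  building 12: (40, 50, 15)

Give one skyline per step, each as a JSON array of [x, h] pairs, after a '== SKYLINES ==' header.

== SKYLINES ==
[[16,10],[18,0]]
[[16,10],[18,0],[22,10],[26,0]]
[[7,10],[9,0],[16,10],[18,0],[22,10],[26,0]]
[[7,10],[9,0],[16,10],[18,0],[22,10],[26,0],[33,19],[50,0]]
[[7,10],[9,0],[16,10],[18,0],[22,10],[26,0],[33,19],[50,0]]
[[7,10],[9,0],[16,10],[18,0],[22,10],[26,0],[27,10],[33,19],[50,0]]
[[7,10],[9,0],[16,10],[18,17],[22,10],[26,0],[27,10],[33,19],[50,0]]
[[7,10],[9,0],[16,10],[18,17],[20,19],[24,10],[26,0],[27,10],[33,19],[50,0]]
[[7,10],[9,0],[16,10],[18,17],[20,19],[24,10],[26,0],[27,10],[33,19],[50,0]]
[[1,11],[14,0],[16,10],[18,17],[20,19],[24,10],[26,0],[27,10],[33,19],[50,0]]
[[1,11],[14,4],[16,10],[18,17],[20,19],[24,10],[26,0],[27,10],[33,19],[50,0]]
[[1,11],[14,4],[16,10],[18,17],[20,19],[24,10],[26,0],[27,10],[33,19],[50,0]]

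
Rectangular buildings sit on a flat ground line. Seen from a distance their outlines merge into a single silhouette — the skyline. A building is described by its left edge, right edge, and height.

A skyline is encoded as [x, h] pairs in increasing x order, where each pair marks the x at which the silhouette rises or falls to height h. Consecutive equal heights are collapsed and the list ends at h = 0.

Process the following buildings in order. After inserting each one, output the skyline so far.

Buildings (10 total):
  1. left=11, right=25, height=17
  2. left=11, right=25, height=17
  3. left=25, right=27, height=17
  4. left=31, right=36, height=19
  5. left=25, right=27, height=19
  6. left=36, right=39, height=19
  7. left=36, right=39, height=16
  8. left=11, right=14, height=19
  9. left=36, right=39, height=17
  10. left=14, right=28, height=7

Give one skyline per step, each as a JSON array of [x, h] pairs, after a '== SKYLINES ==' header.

== SKYLINES ==
[[11,17],[25,0]]
[[11,17],[25,0]]
[[11,17],[27,0]]
[[11,17],[27,0],[31,19],[36,0]]
[[11,17],[25,19],[27,0],[31,19],[36,0]]
[[11,17],[25,19],[27,0],[31,19],[39,0]]
[[11,17],[25,19],[27,0],[31,19],[39,0]]
[[11,19],[14,17],[25,19],[27,0],[31,19],[39,0]]
[[11,19],[14,17],[25,19],[27,0],[31,19],[39,0]]
[[11,19],[14,17],[25,19],[27,7],[28,0],[31,19],[39,0]]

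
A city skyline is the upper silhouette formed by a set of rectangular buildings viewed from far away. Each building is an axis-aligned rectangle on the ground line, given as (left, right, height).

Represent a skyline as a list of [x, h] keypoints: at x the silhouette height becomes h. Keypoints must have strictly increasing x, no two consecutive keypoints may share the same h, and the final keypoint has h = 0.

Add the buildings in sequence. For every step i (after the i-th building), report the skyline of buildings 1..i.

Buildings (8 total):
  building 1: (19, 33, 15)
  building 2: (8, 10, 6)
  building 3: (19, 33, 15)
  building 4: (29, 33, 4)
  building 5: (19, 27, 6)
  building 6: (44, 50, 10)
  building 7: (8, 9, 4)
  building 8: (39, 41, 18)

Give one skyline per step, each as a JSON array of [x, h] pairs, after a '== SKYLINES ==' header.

== SKYLINES ==
[[19,15],[33,0]]
[[8,6],[10,0],[19,15],[33,0]]
[[8,6],[10,0],[19,15],[33,0]]
[[8,6],[10,0],[19,15],[33,0]]
[[8,6],[10,0],[19,15],[33,0]]
[[8,6],[10,0],[19,15],[33,0],[44,10],[50,0]]
[[8,6],[10,0],[19,15],[33,0],[44,10],[50,0]]
[[8,6],[10,0],[19,15],[33,0],[39,18],[41,0],[44,10],[50,0]]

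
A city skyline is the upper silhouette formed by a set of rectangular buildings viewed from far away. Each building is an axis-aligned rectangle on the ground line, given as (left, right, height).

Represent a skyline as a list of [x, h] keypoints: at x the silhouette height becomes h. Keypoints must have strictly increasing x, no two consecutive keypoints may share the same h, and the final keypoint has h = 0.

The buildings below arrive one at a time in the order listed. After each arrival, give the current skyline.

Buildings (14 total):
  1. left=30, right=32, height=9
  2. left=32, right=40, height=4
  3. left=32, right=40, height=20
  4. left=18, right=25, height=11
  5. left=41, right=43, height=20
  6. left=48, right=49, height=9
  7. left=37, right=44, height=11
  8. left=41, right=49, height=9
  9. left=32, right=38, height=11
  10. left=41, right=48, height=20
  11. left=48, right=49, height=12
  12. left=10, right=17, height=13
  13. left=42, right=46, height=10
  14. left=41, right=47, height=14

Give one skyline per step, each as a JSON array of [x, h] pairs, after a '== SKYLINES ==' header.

== SKYLINES ==
[[30,9],[32,0]]
[[30,9],[32,4],[40,0]]
[[30,9],[32,20],[40,0]]
[[18,11],[25,0],[30,9],[32,20],[40,0]]
[[18,11],[25,0],[30,9],[32,20],[40,0],[41,20],[43,0]]
[[18,11],[25,0],[30,9],[32,20],[40,0],[41,20],[43,0],[48,9],[49,0]]
[[18,11],[25,0],[30,9],[32,20],[40,11],[41,20],[43,11],[44,0],[48,9],[49,0]]
[[18,11],[25,0],[30,9],[32,20],[40,11],[41,20],[43,11],[44,9],[49,0]]
[[18,11],[25,0],[30,9],[32,20],[40,11],[41,20],[43,11],[44,9],[49,0]]
[[18,11],[25,0],[30,9],[32,20],[40,11],[41,20],[48,9],[49,0]]
[[18,11],[25,0],[30,9],[32,20],[40,11],[41,20],[48,12],[49,0]]
[[10,13],[17,0],[18,11],[25,0],[30,9],[32,20],[40,11],[41,20],[48,12],[49,0]]
[[10,13],[17,0],[18,11],[25,0],[30,9],[32,20],[40,11],[41,20],[48,12],[49,0]]
[[10,13],[17,0],[18,11],[25,0],[30,9],[32,20],[40,11],[41,20],[48,12],[49,0]]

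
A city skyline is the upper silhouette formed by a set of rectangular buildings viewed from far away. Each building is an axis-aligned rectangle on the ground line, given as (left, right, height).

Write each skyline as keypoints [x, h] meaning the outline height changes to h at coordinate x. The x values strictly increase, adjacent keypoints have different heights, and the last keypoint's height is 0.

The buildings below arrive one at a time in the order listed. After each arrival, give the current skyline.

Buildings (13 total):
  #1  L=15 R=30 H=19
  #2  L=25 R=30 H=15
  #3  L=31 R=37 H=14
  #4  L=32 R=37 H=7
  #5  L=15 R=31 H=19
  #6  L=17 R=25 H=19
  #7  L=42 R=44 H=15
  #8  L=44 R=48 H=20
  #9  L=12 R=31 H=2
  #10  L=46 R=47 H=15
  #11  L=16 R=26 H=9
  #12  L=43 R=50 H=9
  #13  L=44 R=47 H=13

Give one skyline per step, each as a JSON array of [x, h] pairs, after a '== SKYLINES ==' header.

== SKYLINES ==
[[15,19],[30,0]]
[[15,19],[30,0]]
[[15,19],[30,0],[31,14],[37,0]]
[[15,19],[30,0],[31,14],[37,0]]
[[15,19],[31,14],[37,0]]
[[15,19],[31,14],[37,0]]
[[15,19],[31,14],[37,0],[42,15],[44,0]]
[[15,19],[31,14],[37,0],[42,15],[44,20],[48,0]]
[[12,2],[15,19],[31,14],[37,0],[42,15],[44,20],[48,0]]
[[12,2],[15,19],[31,14],[37,0],[42,15],[44,20],[48,0]]
[[12,2],[15,19],[31,14],[37,0],[42,15],[44,20],[48,0]]
[[12,2],[15,19],[31,14],[37,0],[42,15],[44,20],[48,9],[50,0]]
[[12,2],[15,19],[31,14],[37,0],[42,15],[44,20],[48,9],[50,0]]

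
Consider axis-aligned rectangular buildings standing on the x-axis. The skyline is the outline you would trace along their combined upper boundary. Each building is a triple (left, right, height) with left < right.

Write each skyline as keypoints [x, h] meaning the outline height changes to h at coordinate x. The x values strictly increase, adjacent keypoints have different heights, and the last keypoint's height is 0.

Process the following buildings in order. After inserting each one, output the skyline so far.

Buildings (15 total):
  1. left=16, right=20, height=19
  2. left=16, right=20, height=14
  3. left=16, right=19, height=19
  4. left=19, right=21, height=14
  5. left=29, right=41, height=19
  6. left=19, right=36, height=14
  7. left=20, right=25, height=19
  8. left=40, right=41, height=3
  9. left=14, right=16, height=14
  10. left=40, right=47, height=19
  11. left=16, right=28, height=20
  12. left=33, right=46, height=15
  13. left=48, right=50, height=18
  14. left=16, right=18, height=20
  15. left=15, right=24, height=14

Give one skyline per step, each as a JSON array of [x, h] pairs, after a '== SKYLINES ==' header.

== SKYLINES ==
[[16,19],[20,0]]
[[16,19],[20,0]]
[[16,19],[20,0]]
[[16,19],[20,14],[21,0]]
[[16,19],[20,14],[21,0],[29,19],[41,0]]
[[16,19],[20,14],[29,19],[41,0]]
[[16,19],[25,14],[29,19],[41,0]]
[[16,19],[25,14],[29,19],[41,0]]
[[14,14],[16,19],[25,14],[29,19],[41,0]]
[[14,14],[16,19],[25,14],[29,19],[47,0]]
[[14,14],[16,20],[28,14],[29,19],[47,0]]
[[14,14],[16,20],[28,14],[29,19],[47,0]]
[[14,14],[16,20],[28,14],[29,19],[47,0],[48,18],[50,0]]
[[14,14],[16,20],[28,14],[29,19],[47,0],[48,18],[50,0]]
[[14,14],[16,20],[28,14],[29,19],[47,0],[48,18],[50,0]]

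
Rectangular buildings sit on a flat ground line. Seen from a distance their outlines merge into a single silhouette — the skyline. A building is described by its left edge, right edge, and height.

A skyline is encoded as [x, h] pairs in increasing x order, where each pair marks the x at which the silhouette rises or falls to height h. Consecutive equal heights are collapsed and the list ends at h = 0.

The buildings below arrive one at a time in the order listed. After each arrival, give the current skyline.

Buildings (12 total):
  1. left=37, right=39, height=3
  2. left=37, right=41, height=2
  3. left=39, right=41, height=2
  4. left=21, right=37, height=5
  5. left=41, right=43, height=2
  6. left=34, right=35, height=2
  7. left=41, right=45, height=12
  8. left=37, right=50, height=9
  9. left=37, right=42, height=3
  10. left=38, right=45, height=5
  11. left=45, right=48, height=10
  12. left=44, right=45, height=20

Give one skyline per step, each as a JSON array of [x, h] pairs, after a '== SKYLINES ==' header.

== SKYLINES ==
[[37,3],[39,0]]
[[37,3],[39,2],[41,0]]
[[37,3],[39,2],[41,0]]
[[21,5],[37,3],[39,2],[41,0]]
[[21,5],[37,3],[39,2],[43,0]]
[[21,5],[37,3],[39,2],[43,0]]
[[21,5],[37,3],[39,2],[41,12],[45,0]]
[[21,5],[37,9],[41,12],[45,9],[50,0]]
[[21,5],[37,9],[41,12],[45,9],[50,0]]
[[21,5],[37,9],[41,12],[45,9],[50,0]]
[[21,5],[37,9],[41,12],[45,10],[48,9],[50,0]]
[[21,5],[37,9],[41,12],[44,20],[45,10],[48,9],[50,0]]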